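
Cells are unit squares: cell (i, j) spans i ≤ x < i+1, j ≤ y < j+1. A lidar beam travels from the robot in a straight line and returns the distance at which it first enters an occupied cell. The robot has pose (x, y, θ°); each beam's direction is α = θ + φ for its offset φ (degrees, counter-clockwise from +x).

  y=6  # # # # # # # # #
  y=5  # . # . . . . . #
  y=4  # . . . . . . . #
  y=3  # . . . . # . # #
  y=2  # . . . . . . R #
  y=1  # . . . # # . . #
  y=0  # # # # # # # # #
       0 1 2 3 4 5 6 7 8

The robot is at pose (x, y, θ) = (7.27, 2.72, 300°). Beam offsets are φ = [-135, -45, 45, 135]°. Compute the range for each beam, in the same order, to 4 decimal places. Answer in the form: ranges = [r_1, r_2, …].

ranges = [1.3148, 1.7807, 0.7558, 0.2899]

beam 1: φ=-135°, α=165°
  dir = (cos 165°, sin 165°) = (-0.9659, 0.2588); from cell (7,2)
  next x-line at t=0.2795, next y-line at t=1.0818; Δt_x=1.0353, Δt_y=3.8637
    x: enter (6,2) at t=0.2795
    y: enter (6,3) at t=1.0818
    x: enter (5,3) at t=1.3148 ← occupied
  → r_1 = 1.3148
beam 2: φ=-45°, α=255°
  dir = (cos 255°, sin 255°) = (-0.2588, -0.9659); from cell (7,2)
  next x-line at t=1.0432, next y-line at t=0.7454; Δt_x=3.8637, Δt_y=1.0353
    y: enter (7,1) at t=0.7454
    x: enter (6,1) at t=1.0432
    y: enter (6,0) at t=1.7807 ← occupied
  → r_2 = 1.7807
beam 3: φ=45°, α=345°
  dir = (cos 345°, sin 345°) = (0.9659, -0.2588); from cell (7,2)
  next x-line at t=0.7558, next y-line at t=2.7819; Δt_x=1.0353, Δt_y=3.8637
    x: enter (8,2) at t=0.7558 ← occupied
  → r_3 = 0.7558
beam 4: φ=135°, α=75°
  dir = (cos 75°, sin 75°) = (0.2588, 0.9659); from cell (7,2)
  next x-line at t=2.8205, next y-line at t=0.2899; Δt_x=3.8637, Δt_y=1.0353
    y: enter (7,3) at t=0.2899 ← occupied
  → r_4 = 0.2899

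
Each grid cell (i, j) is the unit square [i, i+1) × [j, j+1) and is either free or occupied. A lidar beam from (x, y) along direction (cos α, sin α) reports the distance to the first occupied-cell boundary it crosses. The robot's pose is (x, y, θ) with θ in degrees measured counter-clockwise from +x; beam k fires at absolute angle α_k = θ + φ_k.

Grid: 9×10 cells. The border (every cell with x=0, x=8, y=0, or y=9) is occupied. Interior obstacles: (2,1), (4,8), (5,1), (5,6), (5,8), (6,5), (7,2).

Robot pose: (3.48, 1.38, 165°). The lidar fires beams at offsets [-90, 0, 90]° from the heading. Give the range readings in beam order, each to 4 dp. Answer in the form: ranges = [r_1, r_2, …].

ranges = [6.8535, 0.4969, 0.3934]

beam 1: φ=-90°, α=75°
  direction (0.2588, 0.9659); cell (3,1); t to first gridline: x 2.0091, y 0.6419 (then +3.8637 / +1.0353)
    (3,2) via y @ 0.6419
    (3,3) via y @ 1.6771
    (4,3) via x @ 2.0091
    (4,4) via y @ 2.7124
    (4,5) via y @ 3.7477
    (4,6) via y @ 4.7830
    (4,7) via y @ 5.8183
    (5,7) via x @ 5.8728
    (5,8) via y @ 6.8535  # hit
  → r_1 = 6.8535
beam 2: φ=0°, α=165°
  direction (-0.9659, 0.2588); cell (3,1); t to first gridline: x 0.4969, y 2.3955 (then +1.0353 / +3.8637)
    (2,1) via x @ 0.4969  # hit
  → r_2 = 0.4969
beam 3: φ=90°, α=255°
  direction (-0.2588, -0.9659); cell (3,1); t to first gridline: x 1.8546, y 0.3934 (then +3.8637 / +1.0353)
    (3,0) via y @ 0.3934  # hit
  → r_3 = 0.3934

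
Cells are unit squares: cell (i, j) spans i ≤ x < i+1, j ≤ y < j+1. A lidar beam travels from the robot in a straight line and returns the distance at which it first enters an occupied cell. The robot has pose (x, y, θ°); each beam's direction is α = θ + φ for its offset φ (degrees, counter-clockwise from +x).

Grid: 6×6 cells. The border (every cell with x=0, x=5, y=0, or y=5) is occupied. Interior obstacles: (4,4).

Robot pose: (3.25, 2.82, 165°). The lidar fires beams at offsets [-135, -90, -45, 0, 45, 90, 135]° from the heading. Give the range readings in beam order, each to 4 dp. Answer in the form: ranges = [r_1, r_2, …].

beam 1: φ=-135°, α=30°
  direction (0.8660, 0.5000); cell (3,2); t to first gridline: x 0.8660, y 0.3600 (then +1.1547 / +2.0000)
    (3,3) via y @ 0.3600
    (4,3) via x @ 0.8660
    (5,3) via x @ 2.0207  # hit
  → r_1 = 2.0207
beam 2: φ=-90°, α=75°
  direction (0.2588, 0.9659); cell (3,2); t to first gridline: x 2.8978, y 0.1863 (then +3.8637 / +1.0353)
    (3,3) via y @ 0.1863
    (3,4) via y @ 1.2216
    (3,5) via y @ 2.2569  # hit
  → r_2 = 2.2569
beam 3: φ=-45°, α=120°
  direction (-0.5000, 0.8660); cell (3,2); t to first gridline: x 0.5000, y 0.2078 (then +2.0000 / +1.1547)
    (3,3) via y @ 0.2078
    (2,3) via x @ 0.5000
    (2,4) via y @ 1.3625
    (1,4) via x @ 2.5000
    (1,5) via y @ 2.5172  # hit
  → r_3 = 2.5172
beam 4: φ=0°, α=165°
  direction (-0.9659, 0.2588); cell (3,2); t to first gridline: x 0.2588, y 0.6955 (then +1.0353 / +3.8637)
    (2,2) via x @ 0.2588
    (2,3) via y @ 0.6955
    (1,3) via x @ 1.2941
    (0,3) via x @ 2.3294  # hit
  → r_4 = 2.3294
beam 5: φ=45°, α=210°
  direction (-0.8660, -0.5000); cell (3,2); t to first gridline: x 0.2887, y 1.6400 (then +1.1547 / +2.0000)
    (2,2) via x @ 0.2887
    (1,2) via x @ 1.4434
    (1,1) via y @ 1.6400
    (0,1) via x @ 2.5981  # hit
  → r_5 = 2.5981
beam 6: φ=90°, α=255°
  direction (-0.2588, -0.9659); cell (3,2); t to first gridline: x 0.9659, y 0.8489 (then +3.8637 / +1.0353)
    (3,1) via y @ 0.8489
    (2,1) via x @ 0.9659
    (2,0) via y @ 1.8842  # hit
  → r_6 = 1.8842
beam 7: φ=135°, α=300°
  direction (0.5000, -0.8660); cell (3,2); t to first gridline: x 1.5000, y 0.9469 (then +2.0000 / +1.1547)
    (3,1) via y @ 0.9469
    (4,1) via x @ 1.5000
    (4,0) via y @ 2.1016  # hit
  → r_7 = 2.1016

ranges = [2.0207, 2.2569, 2.5172, 2.3294, 2.5981, 1.8842, 2.1016]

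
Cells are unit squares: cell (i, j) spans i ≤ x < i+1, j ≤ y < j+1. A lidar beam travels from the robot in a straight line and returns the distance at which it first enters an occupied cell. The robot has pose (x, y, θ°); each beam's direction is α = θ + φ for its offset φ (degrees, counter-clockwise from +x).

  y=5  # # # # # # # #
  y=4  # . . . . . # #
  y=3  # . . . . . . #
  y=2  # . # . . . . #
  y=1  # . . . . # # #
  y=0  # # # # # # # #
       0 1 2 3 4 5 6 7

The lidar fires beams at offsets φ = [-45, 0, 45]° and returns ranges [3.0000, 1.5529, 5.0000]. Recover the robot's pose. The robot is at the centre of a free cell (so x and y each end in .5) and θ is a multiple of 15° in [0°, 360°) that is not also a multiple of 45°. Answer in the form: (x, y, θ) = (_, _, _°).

Enumerate (i+0.5, j+0.5, θ) over the 20 free cells and 16 admissible headings. For each, cast all 3 beams and compare to the given ranges.
  (6.5, 3.5, 240°): beam 1 = 3.6235 ≠ 3.0000 ✗
  (4.5, 2.5, 300°): beam 1 = 1.5529 ≠ 3.0000 ✗
  (3.5, 4.5, 150°): beam 1 = 0.5176 ≠ 3.0000 ✗
  (4.5, 2.5, 120°): beam 1 = 2.5882 ≠ 3.0000 ✗
  …
  (2.5, 4.5, 285°): r_1=3.0000, r_2=1.5529, r_3=5.0000 — all match ✓
No second candidate reproduces the full scan.

(x, y, θ) = (2.5, 4.5, 285°)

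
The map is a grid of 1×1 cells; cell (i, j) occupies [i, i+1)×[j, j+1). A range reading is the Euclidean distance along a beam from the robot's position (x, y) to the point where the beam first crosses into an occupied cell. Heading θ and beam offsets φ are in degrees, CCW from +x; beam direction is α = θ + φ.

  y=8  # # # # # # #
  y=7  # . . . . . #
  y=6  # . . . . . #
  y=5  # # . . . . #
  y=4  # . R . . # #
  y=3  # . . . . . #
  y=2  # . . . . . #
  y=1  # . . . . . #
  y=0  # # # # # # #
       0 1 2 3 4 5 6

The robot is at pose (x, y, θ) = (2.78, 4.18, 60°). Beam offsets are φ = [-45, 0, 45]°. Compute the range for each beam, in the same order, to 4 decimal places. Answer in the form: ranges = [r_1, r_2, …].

ranges = [2.2983, 4.4110, 3.9548]

beam 1: φ=-45°, α=15°
  direction (0.9659, 0.2588); cell (2,4); t to first gridline: x 0.2278, y 3.1682 (then +1.0353 / +3.8637)
    (3,4) via x @ 0.2278
    (4,4) via x @ 1.2630
    (5,4) via x @ 2.2983  # hit
  → r_1 = 2.2983
beam 2: φ=0°, α=60°
  direction (0.5000, 0.8660); cell (2,4); t to first gridline: x 0.4400, y 0.9469 (then +2.0000 / +1.1547)
    (3,4) via x @ 0.4400
    (3,5) via y @ 0.9469
    (3,6) via y @ 2.1016
    (4,6) via x @ 2.4400
    (4,7) via y @ 3.2563
    (4,8) via y @ 4.4110  # hit
  → r_2 = 4.4110
beam 3: φ=45°, α=105°
  direction (-0.2588, 0.9659); cell (2,4); t to first gridline: x 3.0137, y 0.8489 (then +3.8637 / +1.0353)
    (2,5) via y @ 0.8489
    (2,6) via y @ 1.8842
    (2,7) via y @ 2.9195
    (1,7) via x @ 3.0137
    (1,8) via y @ 3.9548  # hit
  → r_3 = 3.9548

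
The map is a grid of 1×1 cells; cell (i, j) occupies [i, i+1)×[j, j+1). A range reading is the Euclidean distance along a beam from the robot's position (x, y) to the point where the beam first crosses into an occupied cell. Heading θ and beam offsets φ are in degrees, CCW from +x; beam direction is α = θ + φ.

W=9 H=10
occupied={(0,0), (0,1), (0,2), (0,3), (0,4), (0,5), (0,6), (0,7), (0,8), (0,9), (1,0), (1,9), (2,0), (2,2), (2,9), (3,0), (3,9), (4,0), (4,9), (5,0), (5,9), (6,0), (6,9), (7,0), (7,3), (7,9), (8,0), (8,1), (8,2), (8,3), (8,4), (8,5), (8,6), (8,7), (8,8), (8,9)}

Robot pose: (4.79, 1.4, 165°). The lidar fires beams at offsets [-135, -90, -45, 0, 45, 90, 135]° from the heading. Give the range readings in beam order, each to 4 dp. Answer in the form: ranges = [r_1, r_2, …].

ranges = [3.2000, 7.8681, 7.5800, 2.3182, 0.8000, 0.4141, 0.4619]

beam 1: φ=-135°, α=30°
  cosα=0.8660 sinα=0.5000 | (4,1) | tMaxX 0.2425 tMaxY 1.2000 | tΔX 1.1547 tΔY 2.0000
    t=0.2425 [x] (5,1)
    t=1.2000 [y] (5,2)
    t=1.3972 [x] (6,2)
    t=2.5519 [x] (7,2)
    t=3.2000 [y] (7,3) — stop
  → r_1 = 3.2000
beam 2: φ=-90°, α=75°
  cosα=0.2588 sinα=0.9659 | (4,1) | tMaxX 0.8114 tMaxY 0.6212 | tΔX 3.8637 tΔY 1.0353
    t=0.6212 [y] (4,2)
    t=0.8114 [x] (5,2)
    t=1.6564 [y] (5,3)
    t=2.6917 [y] (5,4)
    t=3.7270 [y] (5,5)
    t=4.6751 [x] (6,5)
    t=4.7623 [y] (6,6)
    t=5.7975 [y] (6,7)
    t=6.8328 [y] (6,8)
    t=7.8681 [y] (6,9) — stop
  → r_2 = 7.8681
beam 3: φ=-45°, α=120°
  cosα=-0.5000 sinα=0.8660 | (4,1) | tMaxX 1.5800 tMaxY 0.6928 | tΔX 2.0000 tΔY 1.1547
    t=0.6928 [y] (4,2)
    t=1.5800 [x] (3,2)
    t=1.8475 [y] (3,3)
    t=3.0022 [y] (3,4)
    t=3.5800 [x] (2,4)
    t=4.1569 [y] (2,5)
    t=5.3116 [y] (2,6)
    t=5.5800 [x] (1,6)
    t=6.4663 [y] (1,7)
    t=7.5800 [x] (0,7) — stop
  → r_3 = 7.5800
beam 4: φ=0°, α=165°
  cosα=-0.9659 sinα=0.2588 | (4,1) | tMaxX 0.8179 tMaxY 2.3182 | tΔX 1.0353 tΔY 3.8637
    t=0.8179 [x] (3,1)
    t=1.8531 [x] (2,1)
    t=2.3182 [y] (2,2) — stop
  → r_4 = 2.3182
beam 5: φ=45°, α=210°
  cosα=-0.8660 sinα=-0.5000 | (4,1) | tMaxX 0.9122 tMaxY 0.8000 | tΔX 1.1547 tΔY 2.0000
    t=0.8000 [y] (4,0) — stop
  → r_5 = 0.8000
beam 6: φ=90°, α=255°
  cosα=-0.2588 sinα=-0.9659 | (4,1) | tMaxX 3.0523 tMaxY 0.4141 | tΔX 3.8637 tΔY 1.0353
    t=0.4141 [y] (4,0) — stop
  → r_6 = 0.4141
beam 7: φ=135°, α=300°
  cosα=0.5000 sinα=-0.8660 | (4,1) | tMaxX 0.4200 tMaxY 0.4619 | tΔX 2.0000 tΔY 1.1547
    t=0.4200 [x] (5,1)
    t=0.4619 [y] (5,0) — stop
  → r_7 = 0.4619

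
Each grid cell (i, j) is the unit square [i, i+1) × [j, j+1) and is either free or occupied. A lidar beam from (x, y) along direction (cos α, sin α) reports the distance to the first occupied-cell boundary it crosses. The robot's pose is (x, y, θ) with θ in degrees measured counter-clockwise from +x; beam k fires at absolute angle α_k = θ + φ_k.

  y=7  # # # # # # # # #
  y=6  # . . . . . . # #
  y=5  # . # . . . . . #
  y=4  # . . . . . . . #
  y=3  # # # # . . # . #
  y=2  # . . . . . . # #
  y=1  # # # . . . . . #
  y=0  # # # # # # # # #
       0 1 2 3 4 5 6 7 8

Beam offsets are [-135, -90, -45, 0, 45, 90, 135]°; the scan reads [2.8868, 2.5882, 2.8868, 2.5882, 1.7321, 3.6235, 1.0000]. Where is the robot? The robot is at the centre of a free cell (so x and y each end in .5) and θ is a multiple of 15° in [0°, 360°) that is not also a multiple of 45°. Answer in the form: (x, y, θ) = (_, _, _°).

Enumerate (i+0.5, j+0.5, θ) over the 33 free cells and 16 admissible headings. For each, cast all 7 beams and compare to the given ranges.
  (1.5, 4.5, 150°): beam 1 = 5.7956 ≠ 2.8868 ✗
  (3.5, 4.5, 105°): beam 2 = 4.6587 ≠ 2.5882 ✗
  (4.5, 5.5, 210°): beam 1 = 1.5529 ≠ 2.8868 ✗
  …
  (5.5, 4.5, 165°): r_1=2.8868, r_2=2.5882, r_3=2.8868, r_4=2.5882, r_5=1.7321, r_6=3.6235, r_7=1.0000 — all match ✓
Unique over the lattice → pose = (5.5, 4.5, 165°).

(x, y, θ) = (5.5, 4.5, 165°)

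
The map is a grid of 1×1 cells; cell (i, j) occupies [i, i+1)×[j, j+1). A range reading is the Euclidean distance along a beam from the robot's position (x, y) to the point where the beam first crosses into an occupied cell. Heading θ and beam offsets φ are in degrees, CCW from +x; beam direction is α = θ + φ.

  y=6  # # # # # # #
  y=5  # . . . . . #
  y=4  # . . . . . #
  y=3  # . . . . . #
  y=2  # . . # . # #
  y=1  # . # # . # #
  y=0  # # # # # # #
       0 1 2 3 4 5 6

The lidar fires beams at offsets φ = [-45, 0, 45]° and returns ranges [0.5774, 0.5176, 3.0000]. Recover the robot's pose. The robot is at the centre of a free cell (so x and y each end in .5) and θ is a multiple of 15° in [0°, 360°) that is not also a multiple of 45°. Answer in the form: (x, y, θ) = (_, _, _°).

Enumerate (i+0.5, j+0.5, θ) over the 20 free cells and 16 admissible headings. For each, cast all 3 beams and compare to the given ranges.
  (1.5, 3.5, 30°): beam 1 = 1.9319 ≠ 0.5774 ✗
  (1.5, 5.5, 120°): beam 1 = 0.5176 ≠ 0.5774 ✗
  (5.5, 4.5, 285°): beam 1 = 3.0000 ≠ 0.5774 ✗
  …
  (4.5, 2.5, 15°): r_1=0.5774, r_2=0.5176, r_3=3.0000 — all match ✓
No second candidate reproduces the full scan.

(x, y, θ) = (4.5, 2.5, 15°)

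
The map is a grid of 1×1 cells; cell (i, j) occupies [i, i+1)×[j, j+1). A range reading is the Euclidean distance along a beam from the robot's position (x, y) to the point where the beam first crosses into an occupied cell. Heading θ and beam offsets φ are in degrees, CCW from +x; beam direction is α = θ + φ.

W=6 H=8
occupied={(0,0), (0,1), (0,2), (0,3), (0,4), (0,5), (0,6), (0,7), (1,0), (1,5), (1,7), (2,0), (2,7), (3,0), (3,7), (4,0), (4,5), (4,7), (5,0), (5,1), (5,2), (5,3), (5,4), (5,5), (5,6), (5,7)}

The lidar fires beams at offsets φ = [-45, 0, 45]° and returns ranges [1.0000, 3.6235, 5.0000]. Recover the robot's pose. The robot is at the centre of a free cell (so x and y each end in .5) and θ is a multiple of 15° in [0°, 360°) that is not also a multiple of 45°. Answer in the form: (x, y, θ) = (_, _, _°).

Enumerate (i+0.5, j+0.5, θ) over the 22 free cells and 16 admissible headings. For each, cast all 3 beams and compare to the given ranges.
  (4.5, 3.5, 150°): beam 1 = 1.5529 ≠ 1.0000 ✗
  (1.5, 6.5, 210°): beam 1 = 0.5176 ≠ 1.0000 ✗
  (3.5, 3.5, 285°): beam 1 = 2.8868 ≠ 1.0000 ✗
  (2.5, 2.5, 255°): beam 1 = 1.7321 ≠ 1.0000 ✗
  …
  (1.5, 1.5, 15°): r_1=1.0000, r_2=3.6235, r_3=5.0000 — all match ✓
Only this pose fits every beam.

(x, y, θ) = (1.5, 1.5, 15°)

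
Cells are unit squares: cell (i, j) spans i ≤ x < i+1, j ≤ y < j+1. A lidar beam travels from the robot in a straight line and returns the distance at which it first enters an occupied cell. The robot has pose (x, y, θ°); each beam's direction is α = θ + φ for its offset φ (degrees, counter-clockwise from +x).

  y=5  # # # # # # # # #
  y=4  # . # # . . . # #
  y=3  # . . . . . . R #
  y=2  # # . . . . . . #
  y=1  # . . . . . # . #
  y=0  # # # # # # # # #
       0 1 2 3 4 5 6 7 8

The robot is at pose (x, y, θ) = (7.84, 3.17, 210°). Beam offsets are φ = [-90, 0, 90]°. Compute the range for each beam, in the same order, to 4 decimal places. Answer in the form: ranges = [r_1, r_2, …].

ranges = [0.9584, 4.3400, 0.3200]

beam 1: φ=-90°, α=120°
  d=(-0.5000,0.8660)  start (7,3)  tX=1.6800 tY=0.9584  stride 1/|dx|=2.0000 1/|dy|=1.1547
    cross y-line → (7,4), t=0.9584 (wall)
  → r_1 = 0.9584
beam 2: φ=0°, α=210°
  d=(-0.8660,-0.5000)  start (7,3)  tX=0.9699 tY=0.3400  stride 1/|dx|=1.1547 1/|dy|=2.0000
    cross y-line → (7,2), t=0.3400
    cross x-line → (6,2), t=0.9699
    cross x-line → (5,2), t=2.1246
    cross y-line → (5,1), t=2.3400
    cross x-line → (4,1), t=3.2793
    cross y-line → (4,0), t=4.3400 (wall)
  → r_2 = 4.3400
beam 3: φ=90°, α=300°
  d=(0.5000,-0.8660)  start (7,3)  tX=0.3200 tY=0.1963  stride 1/|dx|=2.0000 1/|dy|=1.1547
    cross y-line → (7,2), t=0.1963
    cross x-line → (8,2), t=0.3200 (wall)
  → r_3 = 0.3200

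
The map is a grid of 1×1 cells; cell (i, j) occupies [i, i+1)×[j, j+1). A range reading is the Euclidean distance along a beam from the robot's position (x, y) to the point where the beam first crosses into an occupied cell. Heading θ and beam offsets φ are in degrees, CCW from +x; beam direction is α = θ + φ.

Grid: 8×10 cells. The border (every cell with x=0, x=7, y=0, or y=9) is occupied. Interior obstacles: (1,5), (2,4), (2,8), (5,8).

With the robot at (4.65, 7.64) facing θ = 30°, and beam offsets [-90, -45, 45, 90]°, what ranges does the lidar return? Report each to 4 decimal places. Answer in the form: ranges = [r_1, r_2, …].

ranges = [4.7000, 2.4329, 1.3523, 1.5704]

beam 1: φ=-90°, α=300°
  dir = (cos 300°, sin 300°) = (0.5000, -0.8660); from cell (4,7)
  next x-line at t=0.7000, next y-line at t=0.7390; Δt_x=2.0000, Δt_y=1.1547
    x: enter (5,7) at t=0.7000
    y: enter (5,6) at t=0.7390
    y: enter (5,5) at t=1.8937
    x: enter (6,5) at t=2.7000
    y: enter (6,4) at t=3.0484
    y: enter (6,3) at t=4.2031
    x: enter (7,3) at t=4.7000 ← occupied
  → r_1 = 4.7000
beam 2: φ=-45°, α=345°
  dir = (cos 345°, sin 345°) = (0.9659, -0.2588); from cell (4,7)
  next x-line at t=0.3623, next y-line at t=2.4728; Δt_x=1.0353, Δt_y=3.8637
    x: enter (5,7) at t=0.3623
    x: enter (6,7) at t=1.3976
    x: enter (7,7) at t=2.4329 ← occupied
  → r_2 = 2.4329
beam 3: φ=45°, α=75°
  dir = (cos 75°, sin 75°) = (0.2588, 0.9659); from cell (4,7)
  next x-line at t=1.3523, next y-line at t=0.3727; Δt_x=3.8637, Δt_y=1.0353
    y: enter (4,8) at t=0.3727
    x: enter (5,8) at t=1.3523 ← occupied
  → r_3 = 1.3523
beam 4: φ=90°, α=120°
  dir = (cos 120°, sin 120°) = (-0.5000, 0.8660); from cell (4,7)
  next x-line at t=1.3000, next y-line at t=0.4157; Δt_x=2.0000, Δt_y=1.1547
    y: enter (4,8) at t=0.4157
    x: enter (3,8) at t=1.3000
    y: enter (3,9) at t=1.5704 ← occupied
  → r_4 = 1.5704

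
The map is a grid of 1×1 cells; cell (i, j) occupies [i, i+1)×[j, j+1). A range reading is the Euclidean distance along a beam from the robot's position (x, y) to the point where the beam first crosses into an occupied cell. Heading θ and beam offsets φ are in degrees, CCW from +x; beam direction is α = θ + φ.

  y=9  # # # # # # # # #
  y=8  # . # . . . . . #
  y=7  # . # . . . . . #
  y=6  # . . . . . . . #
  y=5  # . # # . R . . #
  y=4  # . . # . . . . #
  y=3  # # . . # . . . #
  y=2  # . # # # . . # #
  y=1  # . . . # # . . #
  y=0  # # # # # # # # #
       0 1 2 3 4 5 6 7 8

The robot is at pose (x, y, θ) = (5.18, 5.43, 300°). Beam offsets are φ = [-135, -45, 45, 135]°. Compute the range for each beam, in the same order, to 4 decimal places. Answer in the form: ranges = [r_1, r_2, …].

ranges = [1.2216, 1.4804, 2.9195, 3.6959]

beam 1: φ=-135°, α=165°
  direction (-0.9659, 0.2588); cell (5,5); t to first gridline: x 0.1863, y 2.2023 (then +1.0353 / +3.8637)
    (4,5) via x @ 0.1863
    (3,5) via x @ 1.2216  # hit
  → r_1 = 1.2216
beam 2: φ=-45°, α=255°
  direction (-0.2588, -0.9659); cell (5,5); t to first gridline: x 0.6955, y 0.4452 (then +3.8637 / +1.0353)
    (5,4) via y @ 0.4452
    (4,4) via x @ 0.6955
    (4,3) via y @ 1.4804  # hit
  → r_2 = 1.4804
beam 3: φ=45°, α=345°
  direction (0.9659, -0.2588); cell (5,5); t to first gridline: x 0.8489, y 1.6614 (then +1.0353 / +3.8637)
    (6,5) via x @ 0.8489
    (6,4) via y @ 1.6614
    (7,4) via x @ 1.8842
    (8,4) via x @ 2.9195  # hit
  → r_3 = 2.9195
beam 4: φ=135°, α=75°
  direction (0.2588, 0.9659); cell (5,5); t to first gridline: x 3.1682, y 0.5901 (then +3.8637 / +1.0353)
    (5,6) via y @ 0.5901
    (5,7) via y @ 1.6254
    (5,8) via y @ 2.6607
    (6,8) via x @ 3.1682
    (6,9) via y @ 3.6959  # hit
  → r_4 = 3.6959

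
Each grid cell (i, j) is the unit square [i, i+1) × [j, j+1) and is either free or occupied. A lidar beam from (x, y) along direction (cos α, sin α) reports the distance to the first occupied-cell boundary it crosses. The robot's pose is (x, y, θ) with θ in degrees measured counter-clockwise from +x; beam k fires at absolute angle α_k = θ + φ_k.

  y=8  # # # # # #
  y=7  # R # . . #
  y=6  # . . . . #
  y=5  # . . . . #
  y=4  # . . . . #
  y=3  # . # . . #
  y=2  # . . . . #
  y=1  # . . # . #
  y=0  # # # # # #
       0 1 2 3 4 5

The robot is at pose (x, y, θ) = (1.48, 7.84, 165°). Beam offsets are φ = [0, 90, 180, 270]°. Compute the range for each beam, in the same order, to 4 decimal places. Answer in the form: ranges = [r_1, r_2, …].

beam 1: φ=0°, α=165°
  dir = (cos 165°, sin 165°) = (-0.9659, 0.2588); from cell (1,7)
  next x-line at t=0.4969, next y-line at t=0.6182; Δt_x=1.0353, Δt_y=3.8637
    x: enter (0,7) at t=0.4969 ← occupied
  → r_1 = 0.4969
beam 2: φ=90°, α=255°
  dir = (cos 255°, sin 255°) = (-0.2588, -0.9659); from cell (1,7)
  next x-line at t=1.8546, next y-line at t=0.8696; Δt_x=3.8637, Δt_y=1.0353
    y: enter (1,6) at t=0.8696
    x: enter (0,6) at t=1.8546 ← occupied
  → r_2 = 1.8546
beam 3: φ=180°, α=345°
  dir = (cos 345°, sin 345°) = (0.9659, -0.2588); from cell (1,7)
  next x-line at t=0.5383, next y-line at t=3.2455; Δt_x=1.0353, Δt_y=3.8637
    x: enter (2,7) at t=0.5383 ← occupied
  → r_3 = 0.5383
beam 4: φ=270°, α=75°
  dir = (cos 75°, sin 75°) = (0.2588, 0.9659); from cell (1,7)
  next x-line at t=2.0091, next y-line at t=0.1656; Δt_x=3.8637, Δt_y=1.0353
    y: enter (1,8) at t=0.1656 ← occupied
  → r_4 = 0.1656

ranges = [0.4969, 1.8546, 0.5383, 0.1656]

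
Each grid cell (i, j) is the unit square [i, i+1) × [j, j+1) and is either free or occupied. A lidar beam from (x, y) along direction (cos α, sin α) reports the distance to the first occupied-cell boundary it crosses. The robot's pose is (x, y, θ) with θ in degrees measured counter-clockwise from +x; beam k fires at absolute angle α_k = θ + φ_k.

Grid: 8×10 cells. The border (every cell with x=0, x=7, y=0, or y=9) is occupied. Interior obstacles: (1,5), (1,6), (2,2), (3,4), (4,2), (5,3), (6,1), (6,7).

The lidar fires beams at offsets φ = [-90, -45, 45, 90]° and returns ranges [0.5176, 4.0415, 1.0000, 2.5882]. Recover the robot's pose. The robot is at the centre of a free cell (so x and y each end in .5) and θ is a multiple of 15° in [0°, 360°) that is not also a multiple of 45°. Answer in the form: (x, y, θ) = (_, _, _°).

Enumerate (i+0.5, j+0.5, θ) over the 40 free cells and 16 admissible headings. For each, cast all 4 beams and compare to the given ranges.
  (2.5, 7.5, 300°): beam 1 = 1.0000 ≠ 0.5176 ✗
  (4.5, 7.5, 165°): beam 1 = 1.5529 ≠ 0.5176 ✗
  (1.5, 8.5, 195°): beam 2 = 0.5774 ≠ 4.0415 ✗
  (2.5, 5.5, 330°): beam 1 = 3.0000 ≠ 0.5176 ✗
  …
  (4.5, 4.5, 285°): r_1=0.5176, r_2=4.0415, r_3=1.0000, r_4=2.5882 — all match ✓
Unique over the lattice → pose = (4.5, 4.5, 285°).

(x, y, θ) = (4.5, 4.5, 285°)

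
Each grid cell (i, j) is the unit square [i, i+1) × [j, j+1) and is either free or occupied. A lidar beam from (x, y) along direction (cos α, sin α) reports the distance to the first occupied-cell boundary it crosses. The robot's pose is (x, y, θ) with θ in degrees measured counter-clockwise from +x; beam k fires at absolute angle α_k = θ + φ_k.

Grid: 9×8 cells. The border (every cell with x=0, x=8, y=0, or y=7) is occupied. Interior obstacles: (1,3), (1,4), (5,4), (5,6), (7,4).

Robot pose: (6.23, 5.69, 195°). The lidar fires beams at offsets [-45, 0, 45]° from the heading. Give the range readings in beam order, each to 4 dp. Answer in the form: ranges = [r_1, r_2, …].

ranges = [0.6200, 4.3792, 0.7967]

beam 1: φ=-45°, α=150°
  dir = (cos 150°, sin 150°) = (-0.8660, 0.5000); from cell (6,5)
  next x-line at t=0.2656, next y-line at t=0.6200; Δt_x=1.1547, Δt_y=2.0000
    x: enter (5,5) at t=0.2656
    y: enter (5,6) at t=0.6200 ← occupied
  → r_1 = 0.6200
beam 2: φ=0°, α=195°
  dir = (cos 195°, sin 195°) = (-0.9659, -0.2588); from cell (6,5)
  next x-line at t=0.2381, next y-line at t=2.6660; Δt_x=1.0353, Δt_y=3.8637
    x: enter (5,5) at t=0.2381
    x: enter (4,5) at t=1.2734
    x: enter (3,5) at t=2.3087
    y: enter (3,4) at t=2.6660
    x: enter (2,4) at t=3.3439
    x: enter (1,4) at t=4.3792 ← occupied
  → r_2 = 4.3792
beam 3: φ=45°, α=240°
  dir = (cos 240°, sin 240°) = (-0.5000, -0.8660); from cell (6,5)
  next x-line at t=0.4600, next y-line at t=0.7967; Δt_x=2.0000, Δt_y=1.1547
    x: enter (5,5) at t=0.4600
    y: enter (5,4) at t=0.7967 ← occupied
  → r_3 = 0.7967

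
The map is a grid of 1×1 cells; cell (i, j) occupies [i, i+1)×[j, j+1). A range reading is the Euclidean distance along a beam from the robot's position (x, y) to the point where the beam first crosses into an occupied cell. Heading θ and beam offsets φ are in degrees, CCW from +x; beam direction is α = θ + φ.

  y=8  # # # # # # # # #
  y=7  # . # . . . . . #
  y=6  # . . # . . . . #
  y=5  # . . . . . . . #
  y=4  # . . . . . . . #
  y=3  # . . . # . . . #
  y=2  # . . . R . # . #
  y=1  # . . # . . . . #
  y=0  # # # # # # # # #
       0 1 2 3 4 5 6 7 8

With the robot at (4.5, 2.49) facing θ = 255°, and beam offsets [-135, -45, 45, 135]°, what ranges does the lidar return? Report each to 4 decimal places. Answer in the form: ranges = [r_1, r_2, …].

ranges = [0.5889, 0.9800, 1.7205, 4.0415]

beam 1: φ=-135°, α=120°
  d=(-0.5000,0.8660)  start (4,2)  tX=1.0000 tY=0.5889  stride 1/|dx|=2.0000 1/|dy|=1.1547
    cross y-line → (4,3), t=0.5889 (wall)
  → r_1 = 0.5889
beam 2: φ=-45°, α=210°
  d=(-0.8660,-0.5000)  start (4,2)  tX=0.5774 tY=0.9800  stride 1/|dx|=1.1547 1/|dy|=2.0000
    cross x-line → (3,2), t=0.5774
    cross y-line → (3,1), t=0.9800 (wall)
  → r_2 = 0.9800
beam 3: φ=45°, α=300°
  d=(0.5000,-0.8660)  start (4,2)  tX=1.0000 tY=0.5658  stride 1/|dx|=2.0000 1/|dy|=1.1547
    cross y-line → (4,1), t=0.5658
    cross x-line → (5,1), t=1.0000
    cross y-line → (5,0), t=1.7205 (wall)
  → r_3 = 1.7205
beam 4: φ=135°, α=30°
  d=(0.8660,0.5000)  start (4,2)  tX=0.5774 tY=1.0200  stride 1/|dx|=1.1547 1/|dy|=2.0000
    cross x-line → (5,2), t=0.5774
    cross y-line → (5,3), t=1.0200
    cross x-line → (6,3), t=1.7321
    cross x-line → (7,3), t=2.8868
    cross y-line → (7,4), t=3.0200
    cross x-line → (8,4), t=4.0415 (wall)
  → r_4 = 4.0415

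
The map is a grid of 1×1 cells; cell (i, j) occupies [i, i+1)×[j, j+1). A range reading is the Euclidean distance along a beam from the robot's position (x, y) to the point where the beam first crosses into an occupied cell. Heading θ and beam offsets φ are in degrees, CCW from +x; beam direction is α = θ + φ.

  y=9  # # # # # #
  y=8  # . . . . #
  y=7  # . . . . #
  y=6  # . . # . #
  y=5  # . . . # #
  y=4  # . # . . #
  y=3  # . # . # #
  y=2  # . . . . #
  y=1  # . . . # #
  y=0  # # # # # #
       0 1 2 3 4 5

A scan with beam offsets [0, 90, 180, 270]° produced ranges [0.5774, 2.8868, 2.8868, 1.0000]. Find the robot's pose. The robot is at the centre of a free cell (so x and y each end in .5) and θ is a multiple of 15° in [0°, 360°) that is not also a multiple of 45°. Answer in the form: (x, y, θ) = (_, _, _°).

(x, y, θ) = (3.5, 8.5, 120°)

Enumerate (i+0.5, j+0.5, θ) over the 26 free cells and 16 admissible headings. For each, cast all 4 beams and compare to the given ranges.
  (1.5, 8.5, 150°): beam 2 = 1.0000 ≠ 2.8868 ✗
  (2.5, 2.5, 75°): beam 1 = 0.5176 ≠ 0.5774 ✗
  (1.5, 5.5, 75°): beam 1 = 3.6235 ≠ 0.5774 ✗
  (3.5, 3.5, 300°): beam 1 = 1.7321 ≠ 0.5774 ✗
  (2.5, 6.5, 330°): beam 3 = 1.7321 ≠ 2.8868 ✗
  …
  (3.5, 8.5, 120°): r_1=0.5774, r_2=2.8868, r_3=2.8868, r_4=1.0000 — all match ✓
Only this pose fits every beam.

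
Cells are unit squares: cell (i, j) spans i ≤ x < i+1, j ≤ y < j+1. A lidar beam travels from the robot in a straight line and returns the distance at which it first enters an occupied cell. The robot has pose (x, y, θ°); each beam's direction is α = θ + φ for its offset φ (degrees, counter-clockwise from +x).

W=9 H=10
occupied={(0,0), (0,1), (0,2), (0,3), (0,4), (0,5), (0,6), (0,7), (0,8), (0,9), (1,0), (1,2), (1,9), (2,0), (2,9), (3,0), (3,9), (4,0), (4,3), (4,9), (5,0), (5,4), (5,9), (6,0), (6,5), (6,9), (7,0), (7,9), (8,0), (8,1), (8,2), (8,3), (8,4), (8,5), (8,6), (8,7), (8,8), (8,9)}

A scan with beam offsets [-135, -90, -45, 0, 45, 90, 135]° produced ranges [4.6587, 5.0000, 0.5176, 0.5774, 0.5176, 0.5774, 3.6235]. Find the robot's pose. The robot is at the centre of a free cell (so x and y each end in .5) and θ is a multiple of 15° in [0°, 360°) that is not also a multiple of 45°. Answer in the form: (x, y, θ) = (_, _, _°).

(x, y, θ) = (5.5, 5.5, 300°)

Candidates: 52 free-cell centres × 16 headings = 832 poses. Raycast each; keep the one whose scan matches to 4 dp.
  (3.5, 6.5, 150°): beam 2 = 2.8868 ≠ 5.0000 ✗
  (1.5, 8.5, 30°): beam 1 = 1.9319 ≠ 4.6587 ✗
  (2.5, 3.5, 255°): beam 1 = 3.0000 ≠ 4.6587 ✗
  …
  (5.5, 5.5, 300°): r_1=4.6587, r_2=5.0000, r_3=0.5176, r_4=0.5774, r_5=0.5176, r_6=0.5774, r_7=3.6235 — all match ✓
No second candidate reproduces the full scan.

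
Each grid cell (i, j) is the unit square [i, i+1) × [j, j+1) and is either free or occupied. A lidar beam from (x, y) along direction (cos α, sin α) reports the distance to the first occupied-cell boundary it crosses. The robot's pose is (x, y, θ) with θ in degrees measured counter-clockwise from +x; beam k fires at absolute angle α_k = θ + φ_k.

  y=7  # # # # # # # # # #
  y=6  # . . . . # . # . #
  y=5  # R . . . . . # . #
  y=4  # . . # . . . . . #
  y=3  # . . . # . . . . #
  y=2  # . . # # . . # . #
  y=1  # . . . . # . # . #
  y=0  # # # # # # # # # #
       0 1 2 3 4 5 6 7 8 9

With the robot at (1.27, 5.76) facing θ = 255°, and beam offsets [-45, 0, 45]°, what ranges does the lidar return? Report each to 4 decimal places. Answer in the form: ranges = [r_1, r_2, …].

ranges = [0.3118, 1.0432, 3.4600]

beam 1: φ=-45°, α=210°
  dir = (cos 210°, sin 210°) = (-0.8660, -0.5000); from cell (1,5)
  next x-line at t=0.3118, next y-line at t=1.5200; Δt_x=1.1547, Δt_y=2.0000
    x: enter (0,5) at t=0.3118 ← occupied
  → r_1 = 0.3118
beam 2: φ=0°, α=255°
  dir = (cos 255°, sin 255°) = (-0.2588, -0.9659); from cell (1,5)
  next x-line at t=1.0432, next y-line at t=0.7868; Δt_x=3.8637, Δt_y=1.0353
    y: enter (1,4) at t=0.7868
    x: enter (0,4) at t=1.0432 ← occupied
  → r_2 = 1.0432
beam 3: φ=45°, α=300°
  dir = (cos 300°, sin 300°) = (0.5000, -0.8660); from cell (1,5)
  next x-line at t=1.4600, next y-line at t=0.8776; Δt_x=2.0000, Δt_y=1.1547
    y: enter (1,4) at t=0.8776
    x: enter (2,4) at t=1.4600
    y: enter (2,3) at t=2.0323
    y: enter (2,2) at t=3.1870
    x: enter (3,2) at t=3.4600 ← occupied
  → r_3 = 3.4600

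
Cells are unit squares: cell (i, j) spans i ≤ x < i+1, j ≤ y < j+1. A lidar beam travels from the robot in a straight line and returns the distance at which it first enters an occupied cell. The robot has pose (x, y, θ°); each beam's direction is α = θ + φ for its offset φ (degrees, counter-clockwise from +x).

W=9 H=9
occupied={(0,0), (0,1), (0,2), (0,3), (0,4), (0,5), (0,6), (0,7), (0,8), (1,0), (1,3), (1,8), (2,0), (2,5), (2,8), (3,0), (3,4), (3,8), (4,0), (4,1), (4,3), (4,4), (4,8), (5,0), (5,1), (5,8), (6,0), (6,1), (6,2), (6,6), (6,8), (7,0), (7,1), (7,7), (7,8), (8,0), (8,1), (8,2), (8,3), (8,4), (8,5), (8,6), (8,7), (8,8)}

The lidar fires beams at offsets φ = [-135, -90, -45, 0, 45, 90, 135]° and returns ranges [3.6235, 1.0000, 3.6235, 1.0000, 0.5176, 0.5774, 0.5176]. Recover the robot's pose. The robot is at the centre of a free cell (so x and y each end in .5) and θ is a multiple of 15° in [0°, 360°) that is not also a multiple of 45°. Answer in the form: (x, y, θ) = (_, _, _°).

(x, y, θ) = (5.5, 2.5, 210°)

Candidates: 37 free-cell centres × 16 headings = 592 poses. Raycast each; keep the one whose scan matches to 4 dp.
  (3.5, 1.5, 285°): beam 1 = 2.8868 ≠ 3.6235 ✗
  (1.5, 2.5, 255°): beam 1 = 0.5774 ≠ 3.6235 ✗
  (2.5, 1.5, 60°): beam 1 = 0.5176 ≠ 3.6235 ✗
  …
  (5.5, 2.5, 210°): r_1=3.6235, r_2=1.0000, r_3=3.6235, r_4=1.0000, r_5=0.5176, r_6=0.5774, r_7=0.5176 — all match ✓
No second candidate reproduces the full scan.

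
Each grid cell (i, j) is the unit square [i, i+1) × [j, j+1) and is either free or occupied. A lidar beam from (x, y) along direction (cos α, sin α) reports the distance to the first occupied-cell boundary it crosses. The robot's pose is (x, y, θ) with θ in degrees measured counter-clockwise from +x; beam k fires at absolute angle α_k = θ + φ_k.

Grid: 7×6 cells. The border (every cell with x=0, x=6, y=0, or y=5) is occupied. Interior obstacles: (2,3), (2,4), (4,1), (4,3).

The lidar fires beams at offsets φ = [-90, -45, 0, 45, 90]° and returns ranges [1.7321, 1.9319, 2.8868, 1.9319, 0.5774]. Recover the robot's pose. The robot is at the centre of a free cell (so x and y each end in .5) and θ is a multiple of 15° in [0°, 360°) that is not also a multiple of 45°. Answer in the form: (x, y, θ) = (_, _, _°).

The pose lattice has 16·16 = 256 candidates. Test each by forward raycasting.
  (1.5, 2.5, 105°): beam 1 = 2.5882 ≠ 1.7321 ✗
  (5.5, 3.5, 30°): beam 1 = 1.0000 ≠ 1.7321 ✗
  (2.5, 1.5, 300°): beam 1 = 1.0000 ≠ 1.7321 ✗
  (5.5, 1.5, 210°): beam 2 = 0.5176 ≠ 1.9319 ✗
  …
  (3.5, 1.5, 150°): r_1=1.7321, r_2=1.9319, r_3=2.8868, r_4=1.9319, r_5=0.5774 — all match ✓
No second candidate reproduces the full scan.

(x, y, θ) = (3.5, 1.5, 150°)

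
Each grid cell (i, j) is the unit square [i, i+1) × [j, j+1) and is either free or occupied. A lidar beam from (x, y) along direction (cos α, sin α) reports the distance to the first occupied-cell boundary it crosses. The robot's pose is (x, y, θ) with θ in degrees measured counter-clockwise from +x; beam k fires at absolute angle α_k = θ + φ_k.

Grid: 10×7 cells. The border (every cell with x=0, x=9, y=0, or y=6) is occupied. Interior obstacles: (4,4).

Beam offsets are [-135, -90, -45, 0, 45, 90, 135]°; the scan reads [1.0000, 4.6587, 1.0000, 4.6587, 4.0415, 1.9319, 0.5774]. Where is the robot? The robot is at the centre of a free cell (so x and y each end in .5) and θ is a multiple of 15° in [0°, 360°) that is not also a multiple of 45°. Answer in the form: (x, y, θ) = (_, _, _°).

The pose lattice has 39·16 = 624 candidates. Test each by forward raycasting.
  (2.5, 3.5, 255°): beam 1 = 2.8868 ≠ 1.0000 ✗
  (5.5, 5.5, 345°): beam 3 = 5.1962 ≠ 1.0000 ✗
  (2.5, 1.5, 210°): beam 1 = 4.6587 ≠ 1.0000 ✗
  (2.5, 2.5, 255°): beam 1 = 3.0000 ≠ 1.0000 ✗
  (8.5, 1.5, 210°): beam 1 = 1.9319 ≠ 1.0000 ✗
  …
  (5.5, 5.5, 285°): r_1=1.0000, r_2=4.6587, r_3=1.0000, r_4=4.6587, r_5=4.0415, r_6=1.9319, r_7=0.5774 — all match ✓
Only this pose fits every beam.

(x, y, θ) = (5.5, 5.5, 285°)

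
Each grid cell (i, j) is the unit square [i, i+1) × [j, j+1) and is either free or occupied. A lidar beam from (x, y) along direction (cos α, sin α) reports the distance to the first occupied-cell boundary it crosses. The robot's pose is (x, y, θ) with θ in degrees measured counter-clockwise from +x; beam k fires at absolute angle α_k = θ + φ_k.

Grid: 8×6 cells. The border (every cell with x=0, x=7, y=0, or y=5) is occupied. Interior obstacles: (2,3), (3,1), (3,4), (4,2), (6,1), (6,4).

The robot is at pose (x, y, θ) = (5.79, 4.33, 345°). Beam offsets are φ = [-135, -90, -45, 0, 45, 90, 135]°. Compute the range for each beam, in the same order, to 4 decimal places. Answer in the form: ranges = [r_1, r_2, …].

ranges = [5.5310, 3.4475, 2.4200, 0.2174, 0.2425, 0.6936, 0.7736]

beam 1: φ=-135°, α=210°
  direction (-0.8660, -0.5000); cell (5,4); t to first gridline: x 0.9122, y 0.6600 (then +1.1547 / +2.0000)
    (5,3) via y @ 0.6600
    (4,3) via x @ 0.9122
    (3,3) via x @ 2.0669
    (3,2) via y @ 2.6600
    (2,2) via x @ 3.2216
    (1,2) via x @ 4.3763
    (1,1) via y @ 4.6600
    (0,1) via x @ 5.5310  # hit
  → r_1 = 5.5310
beam 2: φ=-90°, α=255°
  direction (-0.2588, -0.9659); cell (5,4); t to first gridline: x 3.0523, y 0.3416 (then +3.8637 / +1.0353)
    (5,3) via y @ 0.3416
    (5,2) via y @ 1.3769
    (5,1) via y @ 2.4122
    (4,1) via x @ 3.0523
    (4,0) via y @ 3.4475  # hit
  → r_2 = 3.4475
beam 3: φ=-45°, α=300°
  direction (0.5000, -0.8660); cell (5,4); t to first gridline: x 0.4200, y 0.3811 (then +2.0000 / +1.1547)
    (5,3) via y @ 0.3811
    (6,3) via x @ 0.4200
    (6,2) via y @ 1.5358
    (7,2) via x @ 2.4200  # hit
  → r_3 = 2.4200
beam 4: φ=0°, α=345°
  direction (0.9659, -0.2588); cell (5,4); t to first gridline: x 0.2174, y 1.2750 (then +1.0353 / +3.8637)
    (6,4) via x @ 0.2174  # hit
  → r_4 = 0.2174
beam 5: φ=45°, α=30°
  direction (0.8660, 0.5000); cell (5,4); t to first gridline: x 0.2425, y 1.3400 (then +1.1547 / +2.0000)
    (6,4) via x @ 0.2425  # hit
  → r_5 = 0.2425
beam 6: φ=90°, α=75°
  direction (0.2588, 0.9659); cell (5,4); t to first gridline: x 0.8114, y 0.6936 (then +3.8637 / +1.0353)
    (5,5) via y @ 0.6936  # hit
  → r_6 = 0.6936
beam 7: φ=135°, α=120°
  direction (-0.5000, 0.8660); cell (5,4); t to first gridline: x 1.5800, y 0.7736 (then +2.0000 / +1.1547)
    (5,5) via y @ 0.7736  # hit
  → r_7 = 0.7736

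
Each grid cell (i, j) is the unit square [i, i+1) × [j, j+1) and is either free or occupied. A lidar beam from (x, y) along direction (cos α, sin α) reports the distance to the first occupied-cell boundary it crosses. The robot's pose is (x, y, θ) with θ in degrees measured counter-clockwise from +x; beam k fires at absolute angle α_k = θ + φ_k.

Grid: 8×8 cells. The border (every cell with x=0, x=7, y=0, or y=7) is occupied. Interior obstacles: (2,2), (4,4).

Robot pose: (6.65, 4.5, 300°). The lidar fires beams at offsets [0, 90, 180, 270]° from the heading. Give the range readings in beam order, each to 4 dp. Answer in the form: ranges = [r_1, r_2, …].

ranges = [0.7000, 0.4041, 2.8868, 4.2147]

beam 1: φ=0°, α=300°
  cosα=0.5000 sinα=-0.8660 | (6,4) | tMaxX 0.7000 tMaxY 0.5774 | tΔX 2.0000 tΔY 1.1547
    t=0.5774 [y] (6,3)
    t=0.7000 [x] (7,3) — stop
  → r_1 = 0.7000
beam 2: φ=90°, α=30°
  cosα=0.8660 sinα=0.5000 | (6,4) | tMaxX 0.4041 tMaxY 1.0000 | tΔX 1.1547 tΔY 2.0000
    t=0.4041 [x] (7,4) — stop
  → r_2 = 0.4041
beam 3: φ=180°, α=120°
  cosα=-0.5000 sinα=0.8660 | (6,4) | tMaxX 1.3000 tMaxY 0.5774 | tΔX 2.0000 tΔY 1.1547
    t=0.5774 [y] (6,5)
    t=1.3000 [x] (5,5)
    t=1.7321 [y] (5,6)
    t=2.8868 [y] (5,7) — stop
  → r_3 = 2.8868
beam 4: φ=270°, α=210°
  cosα=-0.8660 sinα=-0.5000 | (6,4) | tMaxX 0.7506 tMaxY 1.0000 | tΔX 1.1547 tΔY 2.0000
    t=0.7506 [x] (5,4)
    t=1.0000 [y] (5,3)
    t=1.9053 [x] (4,3)
    t=3.0000 [y] (4,2)
    t=3.0600 [x] (3,2)
    t=4.2147 [x] (2,2) — stop
  → r_4 = 4.2147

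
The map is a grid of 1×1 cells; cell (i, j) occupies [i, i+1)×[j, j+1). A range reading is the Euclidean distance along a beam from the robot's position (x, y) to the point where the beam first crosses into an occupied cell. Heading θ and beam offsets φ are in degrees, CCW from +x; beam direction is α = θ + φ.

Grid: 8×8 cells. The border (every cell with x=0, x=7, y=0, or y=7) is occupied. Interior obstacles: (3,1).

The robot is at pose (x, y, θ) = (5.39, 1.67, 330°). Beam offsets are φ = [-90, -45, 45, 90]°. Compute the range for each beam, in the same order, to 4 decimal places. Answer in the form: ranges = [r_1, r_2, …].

beam 1: φ=-90°, α=240°
  d=(-0.5000,-0.8660)  start (5,1)  tX=0.7800 tY=0.7736  stride 1/|dx|=2.0000 1/|dy|=1.1547
    cross y-line → (5,0), t=0.7736 (wall)
  → r_1 = 0.7736
beam 2: φ=-45°, α=285°
  d=(0.2588,-0.9659)  start (5,1)  tX=2.3569 tY=0.6936  stride 1/|dx|=3.8637 1/|dy|=1.0353
    cross y-line → (5,0), t=0.6936 (wall)
  → r_2 = 0.6936
beam 3: φ=45°, α=15°
  d=(0.9659,0.2588)  start (5,1)  tX=0.6315 tY=1.2750  stride 1/|dx|=1.0353 1/|dy|=3.8637
    cross x-line → (6,1), t=0.6315
    cross y-line → (6,2), t=1.2750
    cross x-line → (7,2), t=1.6668 (wall)
  → r_3 = 1.6668
beam 4: φ=90°, α=60°
  d=(0.5000,0.8660)  start (5,1)  tX=1.2200 tY=0.3811  stride 1/|dx|=2.0000 1/|dy|=1.1547
    cross y-line → (5,2), t=0.3811
    cross x-line → (6,2), t=1.2200
    cross y-line → (6,3), t=1.5358
    cross y-line → (6,4), t=2.6905
    cross x-line → (7,4), t=3.2200 (wall)
  → r_4 = 3.2200

ranges = [0.7736, 0.6936, 1.6668, 3.2200]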